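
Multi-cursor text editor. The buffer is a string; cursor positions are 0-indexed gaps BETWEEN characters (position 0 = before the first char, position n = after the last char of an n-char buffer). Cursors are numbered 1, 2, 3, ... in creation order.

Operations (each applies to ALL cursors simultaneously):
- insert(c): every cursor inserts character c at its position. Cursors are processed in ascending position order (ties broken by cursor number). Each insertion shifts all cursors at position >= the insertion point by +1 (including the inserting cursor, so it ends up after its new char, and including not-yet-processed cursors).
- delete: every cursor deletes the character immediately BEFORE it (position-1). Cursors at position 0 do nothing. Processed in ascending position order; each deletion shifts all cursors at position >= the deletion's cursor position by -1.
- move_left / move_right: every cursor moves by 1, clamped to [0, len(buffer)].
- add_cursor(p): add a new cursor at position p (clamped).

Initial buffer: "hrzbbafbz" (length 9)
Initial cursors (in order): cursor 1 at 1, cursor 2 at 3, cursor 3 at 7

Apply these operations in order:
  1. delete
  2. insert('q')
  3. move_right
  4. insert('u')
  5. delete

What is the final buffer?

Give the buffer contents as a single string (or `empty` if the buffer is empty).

Answer: qrqbbaqbz

Derivation:
After op 1 (delete): buffer="rbbabz" (len 6), cursors c1@0 c2@1 c3@4, authorship ......
After op 2 (insert('q')): buffer="qrqbbaqbz" (len 9), cursors c1@1 c2@3 c3@7, authorship 1.2...3..
After op 3 (move_right): buffer="qrqbbaqbz" (len 9), cursors c1@2 c2@4 c3@8, authorship 1.2...3..
After op 4 (insert('u')): buffer="qruqbubaqbuz" (len 12), cursors c1@3 c2@6 c3@11, authorship 1.12.2..3.3.
After op 5 (delete): buffer="qrqbbaqbz" (len 9), cursors c1@2 c2@4 c3@8, authorship 1.2...3..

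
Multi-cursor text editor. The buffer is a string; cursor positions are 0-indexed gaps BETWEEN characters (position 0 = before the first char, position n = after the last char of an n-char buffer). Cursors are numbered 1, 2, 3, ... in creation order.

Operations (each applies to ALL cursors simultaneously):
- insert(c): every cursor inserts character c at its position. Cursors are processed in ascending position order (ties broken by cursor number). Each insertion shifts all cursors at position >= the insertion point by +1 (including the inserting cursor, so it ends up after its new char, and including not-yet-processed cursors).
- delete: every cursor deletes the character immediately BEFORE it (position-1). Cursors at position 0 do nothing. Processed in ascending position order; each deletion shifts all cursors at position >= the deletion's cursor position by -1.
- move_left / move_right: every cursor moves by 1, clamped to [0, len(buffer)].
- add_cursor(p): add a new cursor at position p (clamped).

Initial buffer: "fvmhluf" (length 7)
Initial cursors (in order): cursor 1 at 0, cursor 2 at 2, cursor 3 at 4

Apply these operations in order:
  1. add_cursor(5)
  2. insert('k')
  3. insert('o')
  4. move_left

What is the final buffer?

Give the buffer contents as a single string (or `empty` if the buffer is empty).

After op 1 (add_cursor(5)): buffer="fvmhluf" (len 7), cursors c1@0 c2@2 c3@4 c4@5, authorship .......
After op 2 (insert('k')): buffer="kfvkmhklkuf" (len 11), cursors c1@1 c2@4 c3@7 c4@9, authorship 1..2..3.4..
After op 3 (insert('o')): buffer="kofvkomhkolkouf" (len 15), cursors c1@2 c2@6 c3@10 c4@13, authorship 11..22..33.44..
After op 4 (move_left): buffer="kofvkomhkolkouf" (len 15), cursors c1@1 c2@5 c3@9 c4@12, authorship 11..22..33.44..

Answer: kofvkomhkolkouf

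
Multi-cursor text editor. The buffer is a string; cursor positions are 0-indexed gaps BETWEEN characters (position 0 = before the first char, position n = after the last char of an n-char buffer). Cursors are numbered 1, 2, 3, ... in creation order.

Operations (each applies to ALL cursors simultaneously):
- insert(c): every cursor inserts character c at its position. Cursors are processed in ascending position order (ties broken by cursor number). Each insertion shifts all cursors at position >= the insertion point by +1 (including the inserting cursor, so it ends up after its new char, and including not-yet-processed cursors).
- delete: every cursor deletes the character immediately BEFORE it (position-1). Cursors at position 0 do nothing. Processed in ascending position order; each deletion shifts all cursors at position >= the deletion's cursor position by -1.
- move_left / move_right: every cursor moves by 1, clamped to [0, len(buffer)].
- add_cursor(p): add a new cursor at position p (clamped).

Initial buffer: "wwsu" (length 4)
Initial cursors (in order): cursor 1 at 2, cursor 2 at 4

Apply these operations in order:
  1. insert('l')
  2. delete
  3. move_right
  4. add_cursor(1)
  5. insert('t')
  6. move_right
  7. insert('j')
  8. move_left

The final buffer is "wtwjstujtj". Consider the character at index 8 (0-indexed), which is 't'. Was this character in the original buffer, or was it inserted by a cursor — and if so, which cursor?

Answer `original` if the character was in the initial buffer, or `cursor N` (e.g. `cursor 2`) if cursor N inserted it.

After op 1 (insert('l')): buffer="wwlsul" (len 6), cursors c1@3 c2@6, authorship ..1..2
After op 2 (delete): buffer="wwsu" (len 4), cursors c1@2 c2@4, authorship ....
After op 3 (move_right): buffer="wwsu" (len 4), cursors c1@3 c2@4, authorship ....
After op 4 (add_cursor(1)): buffer="wwsu" (len 4), cursors c3@1 c1@3 c2@4, authorship ....
After op 5 (insert('t')): buffer="wtwstut" (len 7), cursors c3@2 c1@5 c2@7, authorship .3..1.2
After op 6 (move_right): buffer="wtwstut" (len 7), cursors c3@3 c1@6 c2@7, authorship .3..1.2
After op 7 (insert('j')): buffer="wtwjstujtj" (len 10), cursors c3@4 c1@8 c2@10, authorship .3.3.1.122
After op 8 (move_left): buffer="wtwjstujtj" (len 10), cursors c3@3 c1@7 c2@9, authorship .3.3.1.122
Authorship (.=original, N=cursor N): . 3 . 3 . 1 . 1 2 2
Index 8: author = 2

Answer: cursor 2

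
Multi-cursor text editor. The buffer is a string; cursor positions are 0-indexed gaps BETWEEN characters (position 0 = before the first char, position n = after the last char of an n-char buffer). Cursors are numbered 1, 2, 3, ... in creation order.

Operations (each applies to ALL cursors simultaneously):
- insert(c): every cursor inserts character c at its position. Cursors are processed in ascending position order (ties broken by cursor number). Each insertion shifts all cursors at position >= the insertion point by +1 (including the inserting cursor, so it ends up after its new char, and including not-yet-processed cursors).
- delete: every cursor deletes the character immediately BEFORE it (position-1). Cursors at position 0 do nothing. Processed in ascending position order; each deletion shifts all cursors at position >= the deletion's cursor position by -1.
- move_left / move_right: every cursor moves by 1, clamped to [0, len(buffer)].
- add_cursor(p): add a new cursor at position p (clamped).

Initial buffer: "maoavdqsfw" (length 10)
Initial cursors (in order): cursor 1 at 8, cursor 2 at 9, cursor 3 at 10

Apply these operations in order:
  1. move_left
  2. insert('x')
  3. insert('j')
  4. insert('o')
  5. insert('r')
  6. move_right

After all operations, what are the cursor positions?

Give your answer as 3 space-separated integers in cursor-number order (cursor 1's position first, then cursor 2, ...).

Answer: 12 17 22

Derivation:
After op 1 (move_left): buffer="maoavdqsfw" (len 10), cursors c1@7 c2@8 c3@9, authorship ..........
After op 2 (insert('x')): buffer="maoavdqxsxfxw" (len 13), cursors c1@8 c2@10 c3@12, authorship .......1.2.3.
After op 3 (insert('j')): buffer="maoavdqxjsxjfxjw" (len 16), cursors c1@9 c2@12 c3@15, authorship .......11.22.33.
After op 4 (insert('o')): buffer="maoavdqxjosxjofxjow" (len 19), cursors c1@10 c2@14 c3@18, authorship .......111.222.333.
After op 5 (insert('r')): buffer="maoavdqxjorsxjorfxjorw" (len 22), cursors c1@11 c2@16 c3@21, authorship .......1111.2222.3333.
After op 6 (move_right): buffer="maoavdqxjorsxjorfxjorw" (len 22), cursors c1@12 c2@17 c3@22, authorship .......1111.2222.3333.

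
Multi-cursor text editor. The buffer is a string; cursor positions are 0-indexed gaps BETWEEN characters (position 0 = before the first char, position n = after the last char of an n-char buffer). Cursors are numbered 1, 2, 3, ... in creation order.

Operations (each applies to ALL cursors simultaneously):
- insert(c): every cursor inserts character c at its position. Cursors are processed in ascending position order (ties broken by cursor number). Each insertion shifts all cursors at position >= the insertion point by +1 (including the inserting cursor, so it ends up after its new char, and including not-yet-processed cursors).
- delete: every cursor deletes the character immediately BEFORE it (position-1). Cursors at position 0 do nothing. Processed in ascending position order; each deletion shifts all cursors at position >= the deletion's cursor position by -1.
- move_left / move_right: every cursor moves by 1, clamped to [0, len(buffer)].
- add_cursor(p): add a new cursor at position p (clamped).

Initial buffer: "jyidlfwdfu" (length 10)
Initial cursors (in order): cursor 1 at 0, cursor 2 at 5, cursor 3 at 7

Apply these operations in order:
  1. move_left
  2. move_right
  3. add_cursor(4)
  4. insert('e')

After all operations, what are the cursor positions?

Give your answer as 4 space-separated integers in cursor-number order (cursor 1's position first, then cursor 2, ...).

Answer: 2 8 11 6

Derivation:
After op 1 (move_left): buffer="jyidlfwdfu" (len 10), cursors c1@0 c2@4 c3@6, authorship ..........
After op 2 (move_right): buffer="jyidlfwdfu" (len 10), cursors c1@1 c2@5 c3@7, authorship ..........
After op 3 (add_cursor(4)): buffer="jyidlfwdfu" (len 10), cursors c1@1 c4@4 c2@5 c3@7, authorship ..........
After op 4 (insert('e')): buffer="jeyidelefwedfu" (len 14), cursors c1@2 c4@6 c2@8 c3@11, authorship .1...4.2..3...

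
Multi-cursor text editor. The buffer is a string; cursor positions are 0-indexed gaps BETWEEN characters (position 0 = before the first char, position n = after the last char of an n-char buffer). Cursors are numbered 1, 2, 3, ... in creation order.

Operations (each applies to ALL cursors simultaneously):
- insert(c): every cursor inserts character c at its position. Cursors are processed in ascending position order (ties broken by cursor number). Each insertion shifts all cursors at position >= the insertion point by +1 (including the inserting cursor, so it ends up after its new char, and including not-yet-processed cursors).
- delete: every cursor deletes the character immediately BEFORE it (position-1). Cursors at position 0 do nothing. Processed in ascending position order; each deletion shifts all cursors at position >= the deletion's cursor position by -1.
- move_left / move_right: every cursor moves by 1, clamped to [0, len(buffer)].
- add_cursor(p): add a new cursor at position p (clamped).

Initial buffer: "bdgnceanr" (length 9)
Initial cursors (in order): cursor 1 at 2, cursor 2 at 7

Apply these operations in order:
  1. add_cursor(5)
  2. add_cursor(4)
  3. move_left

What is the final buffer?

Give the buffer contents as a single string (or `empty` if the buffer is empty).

Answer: bdgnceanr

Derivation:
After op 1 (add_cursor(5)): buffer="bdgnceanr" (len 9), cursors c1@2 c3@5 c2@7, authorship .........
After op 2 (add_cursor(4)): buffer="bdgnceanr" (len 9), cursors c1@2 c4@4 c3@5 c2@7, authorship .........
After op 3 (move_left): buffer="bdgnceanr" (len 9), cursors c1@1 c4@3 c3@4 c2@6, authorship .........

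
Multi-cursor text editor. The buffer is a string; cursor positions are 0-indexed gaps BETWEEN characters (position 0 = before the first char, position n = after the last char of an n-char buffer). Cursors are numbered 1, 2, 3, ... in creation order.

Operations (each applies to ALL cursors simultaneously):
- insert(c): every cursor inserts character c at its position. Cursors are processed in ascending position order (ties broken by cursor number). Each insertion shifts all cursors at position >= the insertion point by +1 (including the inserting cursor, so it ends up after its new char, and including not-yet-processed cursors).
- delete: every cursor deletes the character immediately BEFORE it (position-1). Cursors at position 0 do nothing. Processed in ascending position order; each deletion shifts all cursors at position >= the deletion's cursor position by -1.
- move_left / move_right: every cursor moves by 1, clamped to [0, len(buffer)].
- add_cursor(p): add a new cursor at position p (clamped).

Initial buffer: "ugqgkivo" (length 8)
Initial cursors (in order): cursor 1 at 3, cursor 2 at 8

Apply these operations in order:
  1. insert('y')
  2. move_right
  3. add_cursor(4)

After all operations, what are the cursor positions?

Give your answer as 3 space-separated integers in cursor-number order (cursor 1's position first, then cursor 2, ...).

Answer: 5 10 4

Derivation:
After op 1 (insert('y')): buffer="ugqygkivoy" (len 10), cursors c1@4 c2@10, authorship ...1.....2
After op 2 (move_right): buffer="ugqygkivoy" (len 10), cursors c1@5 c2@10, authorship ...1.....2
After op 3 (add_cursor(4)): buffer="ugqygkivoy" (len 10), cursors c3@4 c1@5 c2@10, authorship ...1.....2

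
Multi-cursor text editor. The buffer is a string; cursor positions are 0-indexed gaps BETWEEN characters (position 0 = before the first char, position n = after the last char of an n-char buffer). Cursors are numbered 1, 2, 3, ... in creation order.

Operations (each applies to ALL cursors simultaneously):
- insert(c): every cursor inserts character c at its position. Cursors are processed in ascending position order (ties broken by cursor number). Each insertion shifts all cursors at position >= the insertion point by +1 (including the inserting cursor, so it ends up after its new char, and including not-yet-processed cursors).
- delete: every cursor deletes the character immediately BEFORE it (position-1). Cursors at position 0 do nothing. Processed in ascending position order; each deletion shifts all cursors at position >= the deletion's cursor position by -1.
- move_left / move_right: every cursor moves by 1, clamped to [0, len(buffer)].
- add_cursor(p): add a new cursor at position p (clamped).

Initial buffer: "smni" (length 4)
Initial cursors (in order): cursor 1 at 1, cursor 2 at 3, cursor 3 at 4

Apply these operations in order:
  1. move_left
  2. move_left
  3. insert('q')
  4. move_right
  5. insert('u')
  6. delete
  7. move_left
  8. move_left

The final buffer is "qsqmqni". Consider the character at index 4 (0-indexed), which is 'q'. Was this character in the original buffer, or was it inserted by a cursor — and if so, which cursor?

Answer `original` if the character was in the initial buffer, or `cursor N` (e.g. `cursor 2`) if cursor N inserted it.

Answer: cursor 3

Derivation:
After op 1 (move_left): buffer="smni" (len 4), cursors c1@0 c2@2 c3@3, authorship ....
After op 2 (move_left): buffer="smni" (len 4), cursors c1@0 c2@1 c3@2, authorship ....
After op 3 (insert('q')): buffer="qsqmqni" (len 7), cursors c1@1 c2@3 c3@5, authorship 1.2.3..
After op 4 (move_right): buffer="qsqmqni" (len 7), cursors c1@2 c2@4 c3@6, authorship 1.2.3..
After op 5 (insert('u')): buffer="qsuqmuqnui" (len 10), cursors c1@3 c2@6 c3@9, authorship 1.12.23.3.
After op 6 (delete): buffer="qsqmqni" (len 7), cursors c1@2 c2@4 c3@6, authorship 1.2.3..
After op 7 (move_left): buffer="qsqmqni" (len 7), cursors c1@1 c2@3 c3@5, authorship 1.2.3..
After op 8 (move_left): buffer="qsqmqni" (len 7), cursors c1@0 c2@2 c3@4, authorship 1.2.3..
Authorship (.=original, N=cursor N): 1 . 2 . 3 . .
Index 4: author = 3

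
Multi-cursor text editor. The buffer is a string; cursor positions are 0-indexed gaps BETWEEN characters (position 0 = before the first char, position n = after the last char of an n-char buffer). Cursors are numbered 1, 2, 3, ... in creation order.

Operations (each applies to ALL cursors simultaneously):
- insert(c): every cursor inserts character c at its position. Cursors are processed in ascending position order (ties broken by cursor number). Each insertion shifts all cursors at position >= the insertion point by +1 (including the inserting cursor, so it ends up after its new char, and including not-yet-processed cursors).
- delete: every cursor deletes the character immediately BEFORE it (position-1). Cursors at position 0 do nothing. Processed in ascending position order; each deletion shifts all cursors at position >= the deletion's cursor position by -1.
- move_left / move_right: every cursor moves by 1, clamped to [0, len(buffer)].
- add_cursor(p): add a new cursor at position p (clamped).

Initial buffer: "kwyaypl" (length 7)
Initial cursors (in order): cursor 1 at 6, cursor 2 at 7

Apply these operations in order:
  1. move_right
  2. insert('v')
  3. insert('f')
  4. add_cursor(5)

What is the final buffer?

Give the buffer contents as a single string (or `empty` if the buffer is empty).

Answer: kwyayplvvff

Derivation:
After op 1 (move_right): buffer="kwyaypl" (len 7), cursors c1@7 c2@7, authorship .......
After op 2 (insert('v')): buffer="kwyayplvv" (len 9), cursors c1@9 c2@9, authorship .......12
After op 3 (insert('f')): buffer="kwyayplvvff" (len 11), cursors c1@11 c2@11, authorship .......1212
After op 4 (add_cursor(5)): buffer="kwyayplvvff" (len 11), cursors c3@5 c1@11 c2@11, authorship .......1212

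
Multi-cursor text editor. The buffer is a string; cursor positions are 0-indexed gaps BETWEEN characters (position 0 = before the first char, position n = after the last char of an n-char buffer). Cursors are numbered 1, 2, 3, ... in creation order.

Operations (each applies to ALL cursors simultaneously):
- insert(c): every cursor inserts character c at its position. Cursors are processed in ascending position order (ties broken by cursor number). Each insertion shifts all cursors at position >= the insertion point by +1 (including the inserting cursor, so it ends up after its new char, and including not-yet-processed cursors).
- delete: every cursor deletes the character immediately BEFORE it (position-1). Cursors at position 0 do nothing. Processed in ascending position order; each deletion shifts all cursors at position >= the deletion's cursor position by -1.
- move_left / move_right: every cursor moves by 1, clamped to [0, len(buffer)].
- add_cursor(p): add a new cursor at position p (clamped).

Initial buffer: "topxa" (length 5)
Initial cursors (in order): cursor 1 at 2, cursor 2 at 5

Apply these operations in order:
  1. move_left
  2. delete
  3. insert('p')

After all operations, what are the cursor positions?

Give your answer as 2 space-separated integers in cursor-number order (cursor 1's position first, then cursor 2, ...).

Answer: 1 4

Derivation:
After op 1 (move_left): buffer="topxa" (len 5), cursors c1@1 c2@4, authorship .....
After op 2 (delete): buffer="opa" (len 3), cursors c1@0 c2@2, authorship ...
After op 3 (insert('p')): buffer="poppa" (len 5), cursors c1@1 c2@4, authorship 1..2.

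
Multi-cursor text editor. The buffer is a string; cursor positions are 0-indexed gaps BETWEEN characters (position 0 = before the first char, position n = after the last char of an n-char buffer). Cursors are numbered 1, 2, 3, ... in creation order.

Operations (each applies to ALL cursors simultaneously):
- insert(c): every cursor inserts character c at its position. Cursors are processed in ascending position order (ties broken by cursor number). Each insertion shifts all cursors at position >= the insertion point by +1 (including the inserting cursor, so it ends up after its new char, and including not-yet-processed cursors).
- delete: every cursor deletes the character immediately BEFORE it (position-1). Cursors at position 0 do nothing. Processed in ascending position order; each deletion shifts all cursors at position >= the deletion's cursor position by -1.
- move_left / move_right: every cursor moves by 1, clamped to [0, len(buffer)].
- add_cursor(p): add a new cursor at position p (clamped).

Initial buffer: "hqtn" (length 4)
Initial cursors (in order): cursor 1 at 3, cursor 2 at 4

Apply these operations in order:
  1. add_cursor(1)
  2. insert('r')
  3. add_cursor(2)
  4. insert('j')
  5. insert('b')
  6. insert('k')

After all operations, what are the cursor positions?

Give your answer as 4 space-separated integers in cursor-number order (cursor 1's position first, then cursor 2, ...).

Answer: 14 19 8 8

Derivation:
After op 1 (add_cursor(1)): buffer="hqtn" (len 4), cursors c3@1 c1@3 c2@4, authorship ....
After op 2 (insert('r')): buffer="hrqtrnr" (len 7), cursors c3@2 c1@5 c2@7, authorship .3..1.2
After op 3 (add_cursor(2)): buffer="hrqtrnr" (len 7), cursors c3@2 c4@2 c1@5 c2@7, authorship .3..1.2
After op 4 (insert('j')): buffer="hrjjqtrjnrj" (len 11), cursors c3@4 c4@4 c1@8 c2@11, authorship .334..11.22
After op 5 (insert('b')): buffer="hrjjbbqtrjbnrjb" (len 15), cursors c3@6 c4@6 c1@11 c2@15, authorship .33434..111.222
After op 6 (insert('k')): buffer="hrjjbbkkqtrjbknrjbk" (len 19), cursors c3@8 c4@8 c1@14 c2@19, authorship .3343434..1111.2222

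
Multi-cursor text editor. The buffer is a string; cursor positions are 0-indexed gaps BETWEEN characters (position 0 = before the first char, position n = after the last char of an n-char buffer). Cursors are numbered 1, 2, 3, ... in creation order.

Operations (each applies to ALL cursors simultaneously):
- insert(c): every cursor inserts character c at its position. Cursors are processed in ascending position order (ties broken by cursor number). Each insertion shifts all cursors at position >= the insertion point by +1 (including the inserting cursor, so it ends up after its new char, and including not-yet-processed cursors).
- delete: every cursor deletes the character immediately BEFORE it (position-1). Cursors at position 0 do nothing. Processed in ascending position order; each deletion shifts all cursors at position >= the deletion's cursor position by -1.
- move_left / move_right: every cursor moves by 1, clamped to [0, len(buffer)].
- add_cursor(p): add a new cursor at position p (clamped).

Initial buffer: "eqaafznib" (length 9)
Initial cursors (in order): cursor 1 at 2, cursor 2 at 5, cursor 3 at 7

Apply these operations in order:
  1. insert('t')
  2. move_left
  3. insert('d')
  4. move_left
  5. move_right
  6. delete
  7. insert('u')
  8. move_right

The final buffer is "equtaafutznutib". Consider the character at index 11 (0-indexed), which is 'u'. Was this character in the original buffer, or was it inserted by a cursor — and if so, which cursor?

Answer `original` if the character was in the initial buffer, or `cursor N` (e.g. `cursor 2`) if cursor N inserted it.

Answer: cursor 3

Derivation:
After op 1 (insert('t')): buffer="eqtaaftzntib" (len 12), cursors c1@3 c2@7 c3@10, authorship ..1...2..3..
After op 2 (move_left): buffer="eqtaaftzntib" (len 12), cursors c1@2 c2@6 c3@9, authorship ..1...2..3..
After op 3 (insert('d')): buffer="eqdtaafdtzndtib" (len 15), cursors c1@3 c2@8 c3@12, authorship ..11...22..33..
After op 4 (move_left): buffer="eqdtaafdtzndtib" (len 15), cursors c1@2 c2@7 c3@11, authorship ..11...22..33..
After op 5 (move_right): buffer="eqdtaafdtzndtib" (len 15), cursors c1@3 c2@8 c3@12, authorship ..11...22..33..
After op 6 (delete): buffer="eqtaaftzntib" (len 12), cursors c1@2 c2@6 c3@9, authorship ..1...2..3..
After op 7 (insert('u')): buffer="equtaafutznutib" (len 15), cursors c1@3 c2@8 c3@12, authorship ..11...22..33..
After op 8 (move_right): buffer="equtaafutznutib" (len 15), cursors c1@4 c2@9 c3@13, authorship ..11...22..33..
Authorship (.=original, N=cursor N): . . 1 1 . . . 2 2 . . 3 3 . .
Index 11: author = 3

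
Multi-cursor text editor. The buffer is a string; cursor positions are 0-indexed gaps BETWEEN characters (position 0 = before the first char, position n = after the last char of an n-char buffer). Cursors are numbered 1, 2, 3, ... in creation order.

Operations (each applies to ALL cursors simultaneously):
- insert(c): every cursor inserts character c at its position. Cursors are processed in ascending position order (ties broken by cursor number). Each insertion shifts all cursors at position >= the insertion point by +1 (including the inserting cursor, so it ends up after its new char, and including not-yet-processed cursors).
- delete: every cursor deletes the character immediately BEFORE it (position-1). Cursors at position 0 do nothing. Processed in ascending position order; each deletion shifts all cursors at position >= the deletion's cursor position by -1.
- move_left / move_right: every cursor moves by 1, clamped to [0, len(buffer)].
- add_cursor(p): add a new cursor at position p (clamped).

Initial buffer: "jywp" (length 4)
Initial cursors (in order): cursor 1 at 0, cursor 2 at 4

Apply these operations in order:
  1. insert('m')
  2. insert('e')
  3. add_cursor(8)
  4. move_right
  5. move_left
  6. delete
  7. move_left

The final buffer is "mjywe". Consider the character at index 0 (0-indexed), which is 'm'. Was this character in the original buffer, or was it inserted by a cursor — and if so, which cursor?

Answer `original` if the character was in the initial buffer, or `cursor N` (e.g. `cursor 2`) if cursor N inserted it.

Answer: cursor 1

Derivation:
After op 1 (insert('m')): buffer="mjywpm" (len 6), cursors c1@1 c2@6, authorship 1....2
After op 2 (insert('e')): buffer="mejywpme" (len 8), cursors c1@2 c2@8, authorship 11....22
After op 3 (add_cursor(8)): buffer="mejywpme" (len 8), cursors c1@2 c2@8 c3@8, authorship 11....22
After op 4 (move_right): buffer="mejywpme" (len 8), cursors c1@3 c2@8 c3@8, authorship 11....22
After op 5 (move_left): buffer="mejywpme" (len 8), cursors c1@2 c2@7 c3@7, authorship 11....22
After op 6 (delete): buffer="mjywe" (len 5), cursors c1@1 c2@4 c3@4, authorship 1...2
After op 7 (move_left): buffer="mjywe" (len 5), cursors c1@0 c2@3 c3@3, authorship 1...2
Authorship (.=original, N=cursor N): 1 . . . 2
Index 0: author = 1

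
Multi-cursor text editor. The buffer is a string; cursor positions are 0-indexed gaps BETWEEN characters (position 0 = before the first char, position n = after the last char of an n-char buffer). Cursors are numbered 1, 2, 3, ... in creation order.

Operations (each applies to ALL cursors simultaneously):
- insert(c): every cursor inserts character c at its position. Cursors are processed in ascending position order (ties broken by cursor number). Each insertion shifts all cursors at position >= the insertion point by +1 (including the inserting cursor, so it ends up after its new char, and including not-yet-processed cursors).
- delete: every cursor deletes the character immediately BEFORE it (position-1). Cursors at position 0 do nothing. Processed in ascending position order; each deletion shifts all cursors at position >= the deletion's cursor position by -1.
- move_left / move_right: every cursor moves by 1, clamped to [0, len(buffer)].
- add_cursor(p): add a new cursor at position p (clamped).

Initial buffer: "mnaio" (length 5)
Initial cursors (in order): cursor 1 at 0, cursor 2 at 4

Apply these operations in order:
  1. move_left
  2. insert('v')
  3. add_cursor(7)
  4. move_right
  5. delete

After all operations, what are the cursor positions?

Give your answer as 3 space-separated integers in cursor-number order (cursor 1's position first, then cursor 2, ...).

After op 1 (move_left): buffer="mnaio" (len 5), cursors c1@0 c2@3, authorship .....
After op 2 (insert('v')): buffer="vmnavio" (len 7), cursors c1@1 c2@5, authorship 1...2..
After op 3 (add_cursor(7)): buffer="vmnavio" (len 7), cursors c1@1 c2@5 c3@7, authorship 1...2..
After op 4 (move_right): buffer="vmnavio" (len 7), cursors c1@2 c2@6 c3@7, authorship 1...2..
After op 5 (delete): buffer="vnav" (len 4), cursors c1@1 c2@4 c3@4, authorship 1..2

Answer: 1 4 4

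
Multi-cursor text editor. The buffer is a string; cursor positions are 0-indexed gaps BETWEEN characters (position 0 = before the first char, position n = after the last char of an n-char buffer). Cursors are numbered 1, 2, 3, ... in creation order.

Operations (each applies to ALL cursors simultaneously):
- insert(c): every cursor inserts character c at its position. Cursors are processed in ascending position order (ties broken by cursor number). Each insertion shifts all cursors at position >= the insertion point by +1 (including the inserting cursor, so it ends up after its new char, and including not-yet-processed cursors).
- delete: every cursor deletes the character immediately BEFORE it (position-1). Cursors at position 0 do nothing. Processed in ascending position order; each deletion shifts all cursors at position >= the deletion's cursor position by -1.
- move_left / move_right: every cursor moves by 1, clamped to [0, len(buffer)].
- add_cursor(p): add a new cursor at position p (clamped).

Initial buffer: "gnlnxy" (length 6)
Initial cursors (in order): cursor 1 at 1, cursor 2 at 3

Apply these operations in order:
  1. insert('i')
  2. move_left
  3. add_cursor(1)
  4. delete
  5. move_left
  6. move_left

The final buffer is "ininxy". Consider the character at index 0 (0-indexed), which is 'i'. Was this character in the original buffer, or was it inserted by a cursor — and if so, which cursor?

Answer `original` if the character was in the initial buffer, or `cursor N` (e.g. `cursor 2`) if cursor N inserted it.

After op 1 (insert('i')): buffer="ginlinxy" (len 8), cursors c1@2 c2@5, authorship .1..2...
After op 2 (move_left): buffer="ginlinxy" (len 8), cursors c1@1 c2@4, authorship .1..2...
After op 3 (add_cursor(1)): buffer="ginlinxy" (len 8), cursors c1@1 c3@1 c2@4, authorship .1..2...
After op 4 (delete): buffer="ininxy" (len 6), cursors c1@0 c3@0 c2@2, authorship 1.2...
After op 5 (move_left): buffer="ininxy" (len 6), cursors c1@0 c3@0 c2@1, authorship 1.2...
After op 6 (move_left): buffer="ininxy" (len 6), cursors c1@0 c2@0 c3@0, authorship 1.2...
Authorship (.=original, N=cursor N): 1 . 2 . . .
Index 0: author = 1

Answer: cursor 1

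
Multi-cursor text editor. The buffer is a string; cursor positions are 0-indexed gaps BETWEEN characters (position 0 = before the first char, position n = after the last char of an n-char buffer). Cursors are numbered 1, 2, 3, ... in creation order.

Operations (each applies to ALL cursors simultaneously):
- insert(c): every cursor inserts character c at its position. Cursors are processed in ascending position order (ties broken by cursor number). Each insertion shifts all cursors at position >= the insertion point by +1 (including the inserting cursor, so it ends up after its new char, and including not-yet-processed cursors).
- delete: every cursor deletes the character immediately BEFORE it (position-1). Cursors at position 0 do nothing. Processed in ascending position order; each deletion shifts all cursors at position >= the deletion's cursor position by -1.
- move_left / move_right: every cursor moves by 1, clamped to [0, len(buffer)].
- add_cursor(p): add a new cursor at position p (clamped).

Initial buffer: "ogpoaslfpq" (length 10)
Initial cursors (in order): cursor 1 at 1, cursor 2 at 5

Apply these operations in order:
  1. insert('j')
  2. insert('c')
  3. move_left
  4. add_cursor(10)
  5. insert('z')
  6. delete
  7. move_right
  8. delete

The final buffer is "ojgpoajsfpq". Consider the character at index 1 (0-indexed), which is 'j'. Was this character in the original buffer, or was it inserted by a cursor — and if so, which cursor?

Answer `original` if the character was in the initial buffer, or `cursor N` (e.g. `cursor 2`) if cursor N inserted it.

Answer: cursor 1

Derivation:
After op 1 (insert('j')): buffer="ojgpoajslfpq" (len 12), cursors c1@2 c2@7, authorship .1....2.....
After op 2 (insert('c')): buffer="ojcgpoajcslfpq" (len 14), cursors c1@3 c2@9, authorship .11....22.....
After op 3 (move_left): buffer="ojcgpoajcslfpq" (len 14), cursors c1@2 c2@8, authorship .11....22.....
After op 4 (add_cursor(10)): buffer="ojcgpoajcslfpq" (len 14), cursors c1@2 c2@8 c3@10, authorship .11....22.....
After op 5 (insert('z')): buffer="ojzcgpoajzcszlfpq" (len 17), cursors c1@3 c2@10 c3@13, authorship .111....222.3....
After op 6 (delete): buffer="ojcgpoajcslfpq" (len 14), cursors c1@2 c2@8 c3@10, authorship .11....22.....
After op 7 (move_right): buffer="ojcgpoajcslfpq" (len 14), cursors c1@3 c2@9 c3@11, authorship .11....22.....
After op 8 (delete): buffer="ojgpoajsfpq" (len 11), cursors c1@2 c2@7 c3@8, authorship .1....2....
Authorship (.=original, N=cursor N): . 1 . . . . 2 . . . .
Index 1: author = 1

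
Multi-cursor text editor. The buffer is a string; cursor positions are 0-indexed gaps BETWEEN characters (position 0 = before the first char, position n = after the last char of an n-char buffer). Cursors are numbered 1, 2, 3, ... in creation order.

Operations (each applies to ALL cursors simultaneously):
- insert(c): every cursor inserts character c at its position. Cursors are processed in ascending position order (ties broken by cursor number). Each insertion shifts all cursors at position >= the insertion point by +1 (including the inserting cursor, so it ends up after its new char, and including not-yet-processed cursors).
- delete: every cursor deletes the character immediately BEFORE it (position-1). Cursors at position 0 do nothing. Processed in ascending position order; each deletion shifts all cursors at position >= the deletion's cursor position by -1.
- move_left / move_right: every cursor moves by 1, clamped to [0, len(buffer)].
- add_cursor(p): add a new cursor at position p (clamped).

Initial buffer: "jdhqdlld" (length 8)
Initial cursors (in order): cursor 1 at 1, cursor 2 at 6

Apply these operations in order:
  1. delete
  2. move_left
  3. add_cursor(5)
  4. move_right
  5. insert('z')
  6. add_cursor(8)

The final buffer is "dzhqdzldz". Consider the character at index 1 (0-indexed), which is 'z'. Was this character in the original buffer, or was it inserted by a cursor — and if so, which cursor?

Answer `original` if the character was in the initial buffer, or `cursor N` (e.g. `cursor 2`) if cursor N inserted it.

After op 1 (delete): buffer="dhqdld" (len 6), cursors c1@0 c2@4, authorship ......
After op 2 (move_left): buffer="dhqdld" (len 6), cursors c1@0 c2@3, authorship ......
After op 3 (add_cursor(5)): buffer="dhqdld" (len 6), cursors c1@0 c2@3 c3@5, authorship ......
After op 4 (move_right): buffer="dhqdld" (len 6), cursors c1@1 c2@4 c3@6, authorship ......
After op 5 (insert('z')): buffer="dzhqdzldz" (len 9), cursors c1@2 c2@6 c3@9, authorship .1...2..3
After op 6 (add_cursor(8)): buffer="dzhqdzldz" (len 9), cursors c1@2 c2@6 c4@8 c3@9, authorship .1...2..3
Authorship (.=original, N=cursor N): . 1 . . . 2 . . 3
Index 1: author = 1

Answer: cursor 1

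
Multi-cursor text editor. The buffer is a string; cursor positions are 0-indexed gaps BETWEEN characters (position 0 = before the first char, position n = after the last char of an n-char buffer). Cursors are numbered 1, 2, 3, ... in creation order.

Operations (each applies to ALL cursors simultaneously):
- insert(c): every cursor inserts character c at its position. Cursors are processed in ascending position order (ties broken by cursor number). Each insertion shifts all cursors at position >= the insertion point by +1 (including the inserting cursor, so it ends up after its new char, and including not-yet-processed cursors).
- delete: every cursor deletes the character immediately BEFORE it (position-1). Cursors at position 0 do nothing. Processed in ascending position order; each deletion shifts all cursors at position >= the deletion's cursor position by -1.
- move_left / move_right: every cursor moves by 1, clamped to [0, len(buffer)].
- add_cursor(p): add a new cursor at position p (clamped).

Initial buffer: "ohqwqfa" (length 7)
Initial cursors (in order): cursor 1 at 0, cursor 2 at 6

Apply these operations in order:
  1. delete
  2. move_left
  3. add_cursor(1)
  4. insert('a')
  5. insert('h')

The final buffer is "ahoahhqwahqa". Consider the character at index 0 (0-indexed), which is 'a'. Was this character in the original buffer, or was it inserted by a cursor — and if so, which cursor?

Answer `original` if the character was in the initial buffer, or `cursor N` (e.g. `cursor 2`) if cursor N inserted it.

Answer: cursor 1

Derivation:
After op 1 (delete): buffer="ohqwqa" (len 6), cursors c1@0 c2@5, authorship ......
After op 2 (move_left): buffer="ohqwqa" (len 6), cursors c1@0 c2@4, authorship ......
After op 3 (add_cursor(1)): buffer="ohqwqa" (len 6), cursors c1@0 c3@1 c2@4, authorship ......
After op 4 (insert('a')): buffer="aoahqwaqa" (len 9), cursors c1@1 c3@3 c2@7, authorship 1.3...2..
After op 5 (insert('h')): buffer="ahoahhqwahqa" (len 12), cursors c1@2 c3@5 c2@10, authorship 11.33...22..
Authorship (.=original, N=cursor N): 1 1 . 3 3 . . . 2 2 . .
Index 0: author = 1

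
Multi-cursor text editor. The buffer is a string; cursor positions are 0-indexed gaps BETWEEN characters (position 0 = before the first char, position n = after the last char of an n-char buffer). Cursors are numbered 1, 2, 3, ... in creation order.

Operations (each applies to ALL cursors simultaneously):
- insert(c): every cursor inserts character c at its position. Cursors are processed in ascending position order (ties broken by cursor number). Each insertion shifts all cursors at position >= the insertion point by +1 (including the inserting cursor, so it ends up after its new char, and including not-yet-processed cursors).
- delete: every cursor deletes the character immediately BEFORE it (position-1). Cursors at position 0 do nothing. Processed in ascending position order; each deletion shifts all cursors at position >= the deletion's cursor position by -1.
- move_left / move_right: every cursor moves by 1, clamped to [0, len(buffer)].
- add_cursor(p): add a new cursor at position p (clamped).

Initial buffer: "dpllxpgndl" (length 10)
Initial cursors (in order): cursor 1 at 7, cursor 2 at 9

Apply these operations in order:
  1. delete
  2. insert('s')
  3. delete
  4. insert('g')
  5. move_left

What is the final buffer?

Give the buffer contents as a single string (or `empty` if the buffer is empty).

Answer: dpllxpgngl

Derivation:
After op 1 (delete): buffer="dpllxpnl" (len 8), cursors c1@6 c2@7, authorship ........
After op 2 (insert('s')): buffer="dpllxpsnsl" (len 10), cursors c1@7 c2@9, authorship ......1.2.
After op 3 (delete): buffer="dpllxpnl" (len 8), cursors c1@6 c2@7, authorship ........
After op 4 (insert('g')): buffer="dpllxpgngl" (len 10), cursors c1@7 c2@9, authorship ......1.2.
After op 5 (move_left): buffer="dpllxpgngl" (len 10), cursors c1@6 c2@8, authorship ......1.2.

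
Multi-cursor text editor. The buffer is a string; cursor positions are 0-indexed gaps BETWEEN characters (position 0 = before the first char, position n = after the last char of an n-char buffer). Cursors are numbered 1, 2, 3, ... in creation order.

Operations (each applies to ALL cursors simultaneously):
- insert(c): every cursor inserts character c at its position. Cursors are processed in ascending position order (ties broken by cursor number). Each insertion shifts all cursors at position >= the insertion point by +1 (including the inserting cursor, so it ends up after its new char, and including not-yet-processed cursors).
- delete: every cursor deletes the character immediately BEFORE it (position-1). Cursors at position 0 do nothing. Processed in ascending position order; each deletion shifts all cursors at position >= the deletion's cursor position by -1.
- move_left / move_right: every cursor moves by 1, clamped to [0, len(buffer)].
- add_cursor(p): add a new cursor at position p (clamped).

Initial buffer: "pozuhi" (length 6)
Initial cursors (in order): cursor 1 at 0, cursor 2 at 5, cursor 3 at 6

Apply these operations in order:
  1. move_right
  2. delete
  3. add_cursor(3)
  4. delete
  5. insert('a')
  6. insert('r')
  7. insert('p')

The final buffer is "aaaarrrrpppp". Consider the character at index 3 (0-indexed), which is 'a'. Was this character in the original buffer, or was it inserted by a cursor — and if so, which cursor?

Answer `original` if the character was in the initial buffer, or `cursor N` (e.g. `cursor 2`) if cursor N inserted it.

After op 1 (move_right): buffer="pozuhi" (len 6), cursors c1@1 c2@6 c3@6, authorship ......
After op 2 (delete): buffer="ozu" (len 3), cursors c1@0 c2@3 c3@3, authorship ...
After op 3 (add_cursor(3)): buffer="ozu" (len 3), cursors c1@0 c2@3 c3@3 c4@3, authorship ...
After op 4 (delete): buffer="" (len 0), cursors c1@0 c2@0 c3@0 c4@0, authorship 
After op 5 (insert('a')): buffer="aaaa" (len 4), cursors c1@4 c2@4 c3@4 c4@4, authorship 1234
After op 6 (insert('r')): buffer="aaaarrrr" (len 8), cursors c1@8 c2@8 c3@8 c4@8, authorship 12341234
After op 7 (insert('p')): buffer="aaaarrrrpppp" (len 12), cursors c1@12 c2@12 c3@12 c4@12, authorship 123412341234
Authorship (.=original, N=cursor N): 1 2 3 4 1 2 3 4 1 2 3 4
Index 3: author = 4

Answer: cursor 4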